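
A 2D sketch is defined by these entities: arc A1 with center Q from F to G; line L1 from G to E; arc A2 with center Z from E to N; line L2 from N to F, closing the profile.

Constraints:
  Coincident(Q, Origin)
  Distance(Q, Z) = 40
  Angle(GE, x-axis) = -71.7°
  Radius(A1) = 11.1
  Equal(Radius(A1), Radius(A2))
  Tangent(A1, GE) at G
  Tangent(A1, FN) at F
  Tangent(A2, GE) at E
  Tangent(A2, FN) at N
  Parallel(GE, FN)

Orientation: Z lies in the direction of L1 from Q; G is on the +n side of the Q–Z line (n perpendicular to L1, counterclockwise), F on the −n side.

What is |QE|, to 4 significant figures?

41.51

The slot axis is L1's direction at -71.7°, so u = (cos -71.7°, sin -71.7°) = (0.3140, -0.9494) and n = (−sin -71.7°, cos -71.7°) = (0.9494, 0.3140). Q is at the origin and Z lies 40.0 along u from Q, so Z = 40.0·u = (12.56, -37.98). Tangency of A1 to both parallel lines with radius 11.1 puts G and F at Q ± 11.1·n: G = (10.54, 3.485), F = (-10.54, -3.485). Equal radii place E and N the same way about Z: E = Z + 11.1·n = (23.10, -34.49), N = Z − 11.1·n = (2.021, -41.46). Then |QE| = |E − Q| = 41.51.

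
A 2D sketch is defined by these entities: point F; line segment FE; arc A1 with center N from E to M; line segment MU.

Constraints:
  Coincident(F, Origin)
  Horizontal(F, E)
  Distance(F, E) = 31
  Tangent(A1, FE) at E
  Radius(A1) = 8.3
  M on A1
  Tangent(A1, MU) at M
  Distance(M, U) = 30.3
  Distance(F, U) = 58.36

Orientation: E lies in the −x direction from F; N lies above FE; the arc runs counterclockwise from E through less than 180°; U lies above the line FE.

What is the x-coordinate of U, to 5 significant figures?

-46.015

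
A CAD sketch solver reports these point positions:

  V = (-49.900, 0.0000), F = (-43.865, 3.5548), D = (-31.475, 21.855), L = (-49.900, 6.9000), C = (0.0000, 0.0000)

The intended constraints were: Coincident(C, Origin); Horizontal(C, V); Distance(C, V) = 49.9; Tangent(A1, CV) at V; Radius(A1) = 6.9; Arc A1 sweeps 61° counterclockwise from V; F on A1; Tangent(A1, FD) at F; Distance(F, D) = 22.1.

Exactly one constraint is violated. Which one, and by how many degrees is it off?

Tangent(A1, FD) at F — off by 5.10°.

C = (0.00, 0.00) ✓; C.y = 0.00, V.y = 0.00 ✓; |CV| = 49.90 ✓; ∠(LV, VC) = 90.00° ✓; |LV| = 6.900 ✓; bearing(L→F) − bearing(L→V) = 61.00° ✓; |LF| = 6.900 ✓; ∠(LF, FD) = 95.10° ✗; |FD| = 22.10 ✓.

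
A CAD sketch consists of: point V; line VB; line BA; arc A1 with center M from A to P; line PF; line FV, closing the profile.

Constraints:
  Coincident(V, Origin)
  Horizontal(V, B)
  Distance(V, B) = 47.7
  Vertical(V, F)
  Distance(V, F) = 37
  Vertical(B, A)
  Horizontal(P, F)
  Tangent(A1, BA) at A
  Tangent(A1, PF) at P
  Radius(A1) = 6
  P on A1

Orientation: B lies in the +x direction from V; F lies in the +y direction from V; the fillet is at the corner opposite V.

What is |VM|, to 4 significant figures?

51.96

V is at the origin; V and B share the same y with |VB| = 47.7 and B on the +x side, so B = (47.70, 0.000). VF is vertical with |VF| = 37.0 and F on the +y side, so F = (0.000, 37.00). The virtual corner opposite V is at (47.70, 37.00). Tangency of A1 to BA means the radius MA is perpendicular to BA and A1 meets PF tangentially, so MP is at right angles to PF, with radius 6.0, so the center M sits 6.0 in from both sides at M = (41.70, 31.00). Then |VM| = |M − V| = 51.96.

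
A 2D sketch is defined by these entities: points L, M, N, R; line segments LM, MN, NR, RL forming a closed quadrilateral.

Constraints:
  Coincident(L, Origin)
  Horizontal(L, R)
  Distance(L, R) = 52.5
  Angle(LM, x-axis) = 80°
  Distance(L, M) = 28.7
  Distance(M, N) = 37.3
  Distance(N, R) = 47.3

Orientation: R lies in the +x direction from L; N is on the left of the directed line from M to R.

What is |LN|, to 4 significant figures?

59.15

L is at the origin; L and R share the same y with |LR| = 52.5 and R in +x, so R = (52.5, 0). LM runs at 80.0° with |LM| = 28.7, so M = (4.984, 28.26). N is determined by |MN| = 37.3 and |NR| = 47.3 together: it lies at the intersection of circle(M, 37.3) and circle(R, 47.3). With |MR| = 55.29, the foot of the radical line on MR is 19.99 from M and the perpendicular offset is √(37.3² − 19.99²) = 31.49. Taking the left-of-MR solution: N = (38.26, 45.11).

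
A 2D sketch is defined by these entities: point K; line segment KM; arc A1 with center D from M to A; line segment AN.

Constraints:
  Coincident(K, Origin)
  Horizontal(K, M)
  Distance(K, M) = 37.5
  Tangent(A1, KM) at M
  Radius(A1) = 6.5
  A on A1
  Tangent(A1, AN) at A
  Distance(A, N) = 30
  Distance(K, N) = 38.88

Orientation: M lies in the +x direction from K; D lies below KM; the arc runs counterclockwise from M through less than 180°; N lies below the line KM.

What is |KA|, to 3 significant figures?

31.7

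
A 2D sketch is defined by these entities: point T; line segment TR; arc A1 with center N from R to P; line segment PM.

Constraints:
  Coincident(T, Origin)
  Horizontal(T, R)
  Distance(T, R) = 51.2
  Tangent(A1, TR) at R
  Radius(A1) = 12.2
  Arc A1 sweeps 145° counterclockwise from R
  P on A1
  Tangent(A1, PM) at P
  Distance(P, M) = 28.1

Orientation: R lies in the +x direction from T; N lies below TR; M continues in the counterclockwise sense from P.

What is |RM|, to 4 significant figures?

41.53

T is at the origin; T and R share the same y with |TR| = 51.2 and R on the +x side, so R = (51.20, 0.000). The tangent condition forces NR to be normal to TR, so N = R + (0, -12.2) = (51.20, -12.20). On A1, R sits at bearing 90° from N; a 145° counterclockwise sweep puts P at bearing 235°, so P = N + 12.2·(cos 235°, sin 235°) = (44.20, -22.19). The tangent condition forces NP to be normal to PM, so PM runs along (−sin 235°, cos 235°); with |PM| = 28.1, M = (67.22, -38.31). Then |RM| = |M − R| = 41.53.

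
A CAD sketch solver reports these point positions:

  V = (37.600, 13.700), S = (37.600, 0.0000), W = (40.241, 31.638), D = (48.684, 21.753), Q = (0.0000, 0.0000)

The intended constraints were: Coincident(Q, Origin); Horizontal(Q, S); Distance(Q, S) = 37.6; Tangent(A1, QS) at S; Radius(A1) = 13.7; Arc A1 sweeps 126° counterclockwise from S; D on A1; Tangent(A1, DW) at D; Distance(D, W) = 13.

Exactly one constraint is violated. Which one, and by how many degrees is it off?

Tangent(A1, DW) at D — off by 4.50°.

Q = (0.00, 0.00) ✓; Q.y = 0.00, S.y = 0.00 ✓; |QS| = 37.60 ✓; ∠(VS, SQ) = 90.00° ✓; |VS| = 13.70 ✓; bearing(V→D) − bearing(V→S) = 126.0° ✓; |VD| = 13.70 ✓; ∠(VD, DW) = 85.50° ✗; |DW| = 13.00 ✓.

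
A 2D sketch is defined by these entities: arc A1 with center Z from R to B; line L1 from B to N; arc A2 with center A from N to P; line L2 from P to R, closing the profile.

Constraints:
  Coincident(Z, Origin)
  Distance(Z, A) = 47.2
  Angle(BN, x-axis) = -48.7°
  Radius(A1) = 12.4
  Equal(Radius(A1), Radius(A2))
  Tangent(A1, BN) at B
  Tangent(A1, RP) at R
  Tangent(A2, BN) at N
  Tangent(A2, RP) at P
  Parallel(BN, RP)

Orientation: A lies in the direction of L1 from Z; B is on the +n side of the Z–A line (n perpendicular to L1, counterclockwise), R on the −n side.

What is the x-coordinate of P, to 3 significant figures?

21.8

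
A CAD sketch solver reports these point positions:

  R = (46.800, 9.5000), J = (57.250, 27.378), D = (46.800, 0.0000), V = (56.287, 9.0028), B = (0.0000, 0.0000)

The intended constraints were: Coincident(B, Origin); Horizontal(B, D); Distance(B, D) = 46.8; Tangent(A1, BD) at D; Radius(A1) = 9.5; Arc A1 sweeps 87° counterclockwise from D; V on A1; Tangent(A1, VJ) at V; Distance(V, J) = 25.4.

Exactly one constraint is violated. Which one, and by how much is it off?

Distance(V, J) = 25.4 — off by 7.00.

B = (0.00, 0.00) ✓; B.y = 0.00, D.y = 0.00 ✓; |BD| = 46.80 ✓; ∠(RD, DB) = 90.00° ✓; |RD| = 9.500 ✓; bearing(R→V) − bearing(R→D) = 87.00° ✓; |RV| = 9.500 ✓; ∠(RV, VJ) = 90.00° ✓; |VJ| = 18.40 ✗.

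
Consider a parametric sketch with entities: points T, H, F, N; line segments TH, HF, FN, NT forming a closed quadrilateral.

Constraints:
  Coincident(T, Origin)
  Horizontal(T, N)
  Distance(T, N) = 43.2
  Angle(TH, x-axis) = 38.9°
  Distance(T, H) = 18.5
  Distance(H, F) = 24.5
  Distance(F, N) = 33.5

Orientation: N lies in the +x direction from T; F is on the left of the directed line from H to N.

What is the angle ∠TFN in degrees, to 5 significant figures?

67.758°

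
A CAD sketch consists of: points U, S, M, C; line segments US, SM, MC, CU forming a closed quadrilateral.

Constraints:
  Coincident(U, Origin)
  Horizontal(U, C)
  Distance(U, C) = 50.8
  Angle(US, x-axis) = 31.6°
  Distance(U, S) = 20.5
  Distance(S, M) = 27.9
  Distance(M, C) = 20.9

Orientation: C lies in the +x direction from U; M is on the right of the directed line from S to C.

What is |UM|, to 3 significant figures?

35.7

U is at the origin; UC is horizontal with |UC| = 50.8 and C in +x, so C = (50.8, 0). US runs at 31.6° with |US| = 20.5, so S = (17.5, 10.7). M is determined by |SM| = 27.9 and |MC| = 20.9 together: it lies at the intersection of circle(S, 27.9) and circle(C, 20.9). With |SC| = 35.0, the foot of the radical line on SC is 22.4 from S and the perpendicular offset is √(27.9² − 22.4²) = 16.6. Taking the right-of-SC solution: M = (33.7, -12.0).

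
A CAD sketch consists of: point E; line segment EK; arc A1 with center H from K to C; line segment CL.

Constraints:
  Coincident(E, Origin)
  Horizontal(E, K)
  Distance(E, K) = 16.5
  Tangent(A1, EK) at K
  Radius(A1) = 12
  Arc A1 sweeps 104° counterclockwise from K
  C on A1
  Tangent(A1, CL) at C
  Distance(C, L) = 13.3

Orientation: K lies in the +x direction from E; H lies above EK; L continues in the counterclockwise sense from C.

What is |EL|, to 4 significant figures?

37.34

E is at the origin; EK is horizontal with |EK| = 16.5 and K on the +x side, so K = (16.50, 0.000). Tangency of A1 to EK means the radius HK is perpendicular to EK, so H = K + (0, 12) = (16.50, 12.00). On A1, K sits at bearing -90° from H; a 104° counterclockwise sweep puts C at bearing 14°, so C = H + 12.0·(cos 14°, sin 14°) = (28.14, 14.90). Since A1 is tangent to CL there, HC ⟂ CL, so CL runs along (−sin 14°, cos 14°); with |CL| = 13.3, L = (24.93, 27.81). Then |EL| = |L − E| = 37.34.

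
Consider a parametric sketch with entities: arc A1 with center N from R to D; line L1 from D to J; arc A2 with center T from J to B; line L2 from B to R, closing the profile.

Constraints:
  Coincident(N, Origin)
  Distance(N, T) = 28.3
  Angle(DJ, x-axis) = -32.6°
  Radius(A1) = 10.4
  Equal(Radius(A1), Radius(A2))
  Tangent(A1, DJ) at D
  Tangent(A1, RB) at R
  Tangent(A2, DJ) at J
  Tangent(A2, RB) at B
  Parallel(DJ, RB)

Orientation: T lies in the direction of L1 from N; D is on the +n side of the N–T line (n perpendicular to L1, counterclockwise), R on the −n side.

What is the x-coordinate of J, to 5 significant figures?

29.445

Tangency of A1 to both parallel lines with radius 10.4 puts D and R at N ± 10.4·n: D = (5.6032, 8.7615), R = (-5.6032, -8.7615). Equal radii place J and B the same way about T: J = T + 10.4·n = (29.445, -6.4857), B = T − 10.4·n = (18.238, -24.009). So J.x = 29.445.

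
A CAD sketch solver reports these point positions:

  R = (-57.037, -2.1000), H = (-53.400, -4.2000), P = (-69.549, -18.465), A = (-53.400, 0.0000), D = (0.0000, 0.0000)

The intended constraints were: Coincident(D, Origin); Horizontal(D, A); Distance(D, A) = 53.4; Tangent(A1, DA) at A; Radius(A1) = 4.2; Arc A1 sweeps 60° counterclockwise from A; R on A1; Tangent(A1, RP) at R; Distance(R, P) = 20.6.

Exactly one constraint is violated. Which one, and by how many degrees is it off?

Tangent(A1, RP) at R — off by 7.40°.

D = (0.00, 0.00) ✓; D.y = 0.00, A.y = 0.00 ✓; |DA| = 53.40 ✓; ∠(HA, AD) = 90.00° ✓; |HA| = 4.200 ✓; bearing(H→R) − bearing(H→A) = 60.00° ✓; |HR| = 4.200 ✓; ∠(HR, RP) = 97.40° ✗; |RP| = 20.60 ✓.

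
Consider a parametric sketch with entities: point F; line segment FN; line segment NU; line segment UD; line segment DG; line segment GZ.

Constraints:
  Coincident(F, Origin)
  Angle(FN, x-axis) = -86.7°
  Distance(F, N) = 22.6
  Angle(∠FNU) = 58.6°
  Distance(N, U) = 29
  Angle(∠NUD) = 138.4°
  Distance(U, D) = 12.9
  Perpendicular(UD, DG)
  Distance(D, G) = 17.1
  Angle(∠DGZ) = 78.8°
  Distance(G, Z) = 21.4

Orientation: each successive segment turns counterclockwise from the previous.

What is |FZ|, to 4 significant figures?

15.20

F is at the origin; FN runs at -86.7° with length 22.6, so N = (1.301, -22.56). ∠FNU = 58.6° gives NU at 34.70° from the x-axis; with |NU| = 29.0, U = (25.14, -6.053). ∠NUD = 138.4° gives UD at 76.30° from the x-axis; with |UD| = 12.9, D = (28.20, 6.480). The perpendicularity gives DG at right angles to UD, so DG runs at 166.3°; with |DG| = 17.1, G = (11.58, 10.53). ∠DGZ = 78.8° gives GZ at -92.50° from the x-axis; with |GZ| = 21.4, Z = (10.65, -10.85). Then |FZ| = |Z − F| = 15.20.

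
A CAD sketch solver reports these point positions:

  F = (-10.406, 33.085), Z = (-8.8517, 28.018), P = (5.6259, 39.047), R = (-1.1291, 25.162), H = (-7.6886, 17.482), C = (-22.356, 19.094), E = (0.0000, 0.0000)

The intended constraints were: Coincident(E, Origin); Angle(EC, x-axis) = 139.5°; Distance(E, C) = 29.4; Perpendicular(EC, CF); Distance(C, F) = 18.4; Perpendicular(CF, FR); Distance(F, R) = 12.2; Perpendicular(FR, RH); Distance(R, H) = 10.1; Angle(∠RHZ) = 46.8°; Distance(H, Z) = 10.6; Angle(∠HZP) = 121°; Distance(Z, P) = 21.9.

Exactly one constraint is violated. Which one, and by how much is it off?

Distance(Z, P) = 21.9 — off by 3.70.

E = (0.00, 0.00) ✓; EC at 139.5° ✓; |EC| = 29.40 ✓; ∠(EC, CF) = 90.00° ✓; |CF| = 18.40 ✓; ∠(CF, FR) = 90.00° ✓; |FR| = 12.20 ✓; ∠(FR, RH) = 90.00° ✓; |RH| = 10.10 ✓; ∠RHZ = 46.80° ✓; |HZ| = 10.60 ✓; ∠HZP = 121.0° ✓; |ZP| = 18.20 ✗.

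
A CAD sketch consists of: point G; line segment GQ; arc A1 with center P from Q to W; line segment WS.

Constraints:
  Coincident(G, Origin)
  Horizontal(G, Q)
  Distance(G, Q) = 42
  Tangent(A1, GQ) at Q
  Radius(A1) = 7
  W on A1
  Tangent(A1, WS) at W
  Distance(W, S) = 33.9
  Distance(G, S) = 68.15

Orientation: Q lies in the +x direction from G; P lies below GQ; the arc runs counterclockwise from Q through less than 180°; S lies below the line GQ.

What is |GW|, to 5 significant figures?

37.984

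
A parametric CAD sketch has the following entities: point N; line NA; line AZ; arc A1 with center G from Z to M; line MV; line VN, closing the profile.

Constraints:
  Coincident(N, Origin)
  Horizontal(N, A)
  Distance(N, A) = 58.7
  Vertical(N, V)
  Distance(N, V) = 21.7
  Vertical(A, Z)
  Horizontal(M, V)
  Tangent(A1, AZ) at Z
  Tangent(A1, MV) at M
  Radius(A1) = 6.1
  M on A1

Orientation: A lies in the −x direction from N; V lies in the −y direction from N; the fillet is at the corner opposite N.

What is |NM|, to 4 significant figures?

56.90

N is at the origin; N and A share the same y with |NA| = 58.7 and A on the −x side, so A = (-58.70, 0.000). N and V share the same x with |NV| = 21.7 and V on the −y side, so V = (0.000, -21.70). The virtual corner opposite N is at (-58.70, -21.70). The tangent condition forces GZ to be normal to AZ and tangency of A1 to MV means the radius GM is perpendicular to MV, with radius 6.1, so the center G sits 6.1 in from both sides at G = (-52.60, -15.60). That places the tangent points at Z = (-58.70, -15.60) on AZ and M = (-52.60, -21.70) on MV. Then |NM| = |M − N| = 56.90.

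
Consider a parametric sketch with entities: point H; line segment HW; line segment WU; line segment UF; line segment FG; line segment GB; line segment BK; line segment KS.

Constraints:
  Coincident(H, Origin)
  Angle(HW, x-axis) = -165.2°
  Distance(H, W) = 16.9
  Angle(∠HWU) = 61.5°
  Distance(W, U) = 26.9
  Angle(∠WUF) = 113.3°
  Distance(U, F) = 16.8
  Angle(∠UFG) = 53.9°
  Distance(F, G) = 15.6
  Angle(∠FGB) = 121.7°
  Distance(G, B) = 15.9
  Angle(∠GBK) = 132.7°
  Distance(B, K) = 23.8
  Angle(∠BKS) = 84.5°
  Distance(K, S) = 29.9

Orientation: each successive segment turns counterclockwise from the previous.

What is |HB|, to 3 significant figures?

18.6

H is at the origin; HW runs at -165.2° with length 16.9, so W = (-16.3, -4.32). ∠HWU = 61.5° gives WU at -46.7° from the x-axis; with |WU| = 26.9, U = (2.11, -23.9). ∠WUF = 113.3° gives UF at 20.0° from the x-axis; with |UF| = 16.8, F = (17.9, -18.1). ∠UFG = 53.9° gives FG at 146° from the x-axis; with |FG| = 15.6, G = (4.95, -9.45). ∠FGB = 121.7° gives GB at -156° from the x-axis; with |GB| = 15.9, B = (-9.53, -16.0). Then |HB| = |B − H| = 18.6.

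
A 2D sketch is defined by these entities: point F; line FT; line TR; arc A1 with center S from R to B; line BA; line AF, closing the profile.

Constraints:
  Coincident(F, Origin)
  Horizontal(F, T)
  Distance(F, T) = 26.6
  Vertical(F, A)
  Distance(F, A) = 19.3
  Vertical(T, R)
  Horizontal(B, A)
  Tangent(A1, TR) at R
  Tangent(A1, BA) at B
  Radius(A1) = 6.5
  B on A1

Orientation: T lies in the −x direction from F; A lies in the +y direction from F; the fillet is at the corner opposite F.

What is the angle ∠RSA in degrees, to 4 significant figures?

162.1°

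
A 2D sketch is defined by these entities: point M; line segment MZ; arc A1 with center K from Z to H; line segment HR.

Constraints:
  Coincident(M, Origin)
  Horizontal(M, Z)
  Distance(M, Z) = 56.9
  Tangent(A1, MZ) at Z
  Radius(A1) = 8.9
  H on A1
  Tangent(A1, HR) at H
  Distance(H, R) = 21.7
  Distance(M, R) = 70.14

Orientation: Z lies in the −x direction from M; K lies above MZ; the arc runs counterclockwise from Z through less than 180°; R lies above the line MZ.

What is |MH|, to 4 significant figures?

51.71

Checks: M.y = 0.00, Z.y = 0.00 ✓; |KZ| = 8.900 ✓; |KH| = 8.900 ✓; ∠(KH, HR) = 90.00° ✓; |HR| = 21.70 ✓; |MR| = 70.14 ✓.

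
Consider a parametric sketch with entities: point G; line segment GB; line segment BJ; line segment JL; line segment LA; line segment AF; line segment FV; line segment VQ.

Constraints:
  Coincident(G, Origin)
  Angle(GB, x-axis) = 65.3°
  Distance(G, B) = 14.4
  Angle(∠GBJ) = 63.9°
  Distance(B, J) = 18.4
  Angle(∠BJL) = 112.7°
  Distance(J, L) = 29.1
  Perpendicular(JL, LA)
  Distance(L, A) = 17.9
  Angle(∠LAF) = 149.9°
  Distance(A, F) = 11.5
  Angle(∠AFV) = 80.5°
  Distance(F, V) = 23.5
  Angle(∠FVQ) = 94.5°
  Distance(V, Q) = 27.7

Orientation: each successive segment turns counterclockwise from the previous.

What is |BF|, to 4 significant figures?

32.32

The perpendicularity gives LA at right angles to JL, so LA runs at -21.30°; with |LA| = 17.9, A = (-6.271, -20.98). ∠LAF = 149.9° gives AF at 8.800° from the x-axis; with |AF| = 11.5, F = (5.094, -19.22). Then |BF| = |F − B| = 32.32.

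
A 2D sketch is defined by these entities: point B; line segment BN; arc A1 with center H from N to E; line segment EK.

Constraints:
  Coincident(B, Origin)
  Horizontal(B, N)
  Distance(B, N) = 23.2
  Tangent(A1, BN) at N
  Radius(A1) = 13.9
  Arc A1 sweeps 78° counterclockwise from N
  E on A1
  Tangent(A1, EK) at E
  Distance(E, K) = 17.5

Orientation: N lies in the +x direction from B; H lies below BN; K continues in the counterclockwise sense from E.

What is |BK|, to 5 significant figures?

28.753

B is at the origin; B and N share the same y with |BN| = 23.2 and N on the +x side, so N = (23.200, 0.0000). A1 meets BN tangentially, so HN is at right angles to BN, so H = N + (0, -13.9) = (23.200, -13.900). On A1, N sits at bearing 90° from H; a 78° counterclockwise sweep puts E at bearing 168°, so E = H + 13.9·(cos 168°, sin 168°) = (9.6037, -11.010). Tangency of A1 to EK means the radius HE is perpendicular to EK, so EK runs along (−sin 168°, cos 168°); with |EK| = 17.5, K = (5.9653, -28.128). Then |BK| = |K − B| = 28.753.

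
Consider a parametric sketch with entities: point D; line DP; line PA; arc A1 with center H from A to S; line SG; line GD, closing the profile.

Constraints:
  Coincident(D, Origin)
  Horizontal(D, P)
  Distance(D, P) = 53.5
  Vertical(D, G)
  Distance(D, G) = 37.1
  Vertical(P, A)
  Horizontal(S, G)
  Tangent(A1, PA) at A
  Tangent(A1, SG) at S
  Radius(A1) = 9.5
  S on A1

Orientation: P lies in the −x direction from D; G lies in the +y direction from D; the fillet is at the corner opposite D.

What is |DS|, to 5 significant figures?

57.554

D is at the origin; DP is horizontal with |DP| = 53.5 and P on the −x side, so P = (-53.500, 0.0000). DG is vertical with |DG| = 37.1 and G on the +y side, so G = (0.0000, 37.100). The virtual corner opposite D is at (-53.500, 37.100). Since A1 is tangent to PA there, HA ⟂ PA and since A1 is tangent to SG there, HS ⟂ SG, with radius 9.5, so the center H sits 9.5 in from both sides at H = (-44.000, 27.600). That places the tangent points at A = (-53.500, 27.600) on PA and S = (-44.000, 37.100) on SG. Then |DS| = |S − D| = 57.554.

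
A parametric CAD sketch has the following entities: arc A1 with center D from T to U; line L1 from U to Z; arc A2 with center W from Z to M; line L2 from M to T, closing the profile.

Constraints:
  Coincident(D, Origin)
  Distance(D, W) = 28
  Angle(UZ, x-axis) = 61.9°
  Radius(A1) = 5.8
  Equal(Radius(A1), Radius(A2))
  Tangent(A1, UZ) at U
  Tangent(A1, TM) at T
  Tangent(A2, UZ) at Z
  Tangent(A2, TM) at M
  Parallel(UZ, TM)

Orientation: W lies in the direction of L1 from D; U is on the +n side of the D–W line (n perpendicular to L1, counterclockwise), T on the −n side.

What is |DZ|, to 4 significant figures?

28.59

Tangency of A1 to both parallel lines with radius 5.8 puts U and T at D ± 5.8·n: U = (-5.116, 2.732), T = (5.116, -2.732). Equal radii place Z and M the same way about W: Z = W + 5.8·n = (8.072, 27.43), M = W − 5.8·n = (18.30, 21.97). Then |DZ| = |Z − D| = 28.59.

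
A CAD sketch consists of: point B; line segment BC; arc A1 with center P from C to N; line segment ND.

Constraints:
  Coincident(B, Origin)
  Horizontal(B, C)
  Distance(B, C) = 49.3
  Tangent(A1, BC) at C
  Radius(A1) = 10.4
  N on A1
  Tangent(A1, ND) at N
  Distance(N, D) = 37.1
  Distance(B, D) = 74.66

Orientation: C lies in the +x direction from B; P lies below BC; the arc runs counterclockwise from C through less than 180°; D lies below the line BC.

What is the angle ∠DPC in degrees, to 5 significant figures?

168.37°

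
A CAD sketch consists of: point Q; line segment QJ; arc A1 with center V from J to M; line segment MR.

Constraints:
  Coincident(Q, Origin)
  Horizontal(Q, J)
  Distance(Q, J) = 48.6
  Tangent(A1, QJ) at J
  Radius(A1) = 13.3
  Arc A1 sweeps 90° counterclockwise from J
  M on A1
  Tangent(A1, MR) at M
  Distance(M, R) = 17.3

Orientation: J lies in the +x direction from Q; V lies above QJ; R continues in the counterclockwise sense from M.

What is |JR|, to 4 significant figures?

33.37

Q is at the origin; QJ is horizontal with |QJ| = 48.6 and J on the +x side, so J = (48.60, 0.000). Since A1 is tangent to QJ there, VJ ⟂ QJ, so V = J + (0, 13.3) = (48.60, 13.30). On A1, J sits at bearing -90° from V; a 90° counterclockwise sweep puts M at bearing 0°, so M = V + 13.3·(cos 0°, sin 0°) = (61.90, 13.30). Since A1 is tangent to MR there, VM ⟂ MR, so MR runs along (−sin 0°, cos 0°); with |MR| = 17.3, R = (61.90, 30.60). Then |JR| = |R − J| = 33.37.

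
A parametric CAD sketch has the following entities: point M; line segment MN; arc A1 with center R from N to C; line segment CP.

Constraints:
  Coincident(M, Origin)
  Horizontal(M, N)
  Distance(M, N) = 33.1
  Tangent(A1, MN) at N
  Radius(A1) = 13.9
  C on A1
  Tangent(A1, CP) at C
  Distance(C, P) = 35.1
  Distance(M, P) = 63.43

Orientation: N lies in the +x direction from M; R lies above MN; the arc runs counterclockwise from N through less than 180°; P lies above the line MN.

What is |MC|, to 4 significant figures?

49.72

Checks: M = (0.00, 0.00) ✓; |RC| = 13.90 ✓; ∠(RC, CP) = 90.00° ✓; |CP| = 35.10 ✓; |MP| = 63.43 ✓.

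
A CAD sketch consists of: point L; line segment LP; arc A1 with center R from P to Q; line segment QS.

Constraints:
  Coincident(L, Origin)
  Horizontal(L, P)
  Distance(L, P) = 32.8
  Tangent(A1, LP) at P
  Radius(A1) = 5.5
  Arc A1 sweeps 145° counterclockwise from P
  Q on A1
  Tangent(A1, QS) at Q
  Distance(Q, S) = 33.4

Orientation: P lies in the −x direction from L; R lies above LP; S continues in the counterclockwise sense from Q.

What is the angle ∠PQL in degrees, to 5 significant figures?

88.850°

L is at the origin; LP is horizontal with |LP| = 32.8 and P on the −x side, so P = (-32.800, 0.0000). Since A1 is tangent to LP there, RP ⟂ LP, so R = P + (0, 5.5) = (-32.800, 5.5000). On A1, P sits at bearing -90° from R; a 145° counterclockwise sweep puts Q at bearing 55°, so Q = R + 5.5·(cos 55°, sin 55°) = (-29.645, 10.005). Then cos ∠PQL = QP·QL / (|QP||QL|), giving 88.850°.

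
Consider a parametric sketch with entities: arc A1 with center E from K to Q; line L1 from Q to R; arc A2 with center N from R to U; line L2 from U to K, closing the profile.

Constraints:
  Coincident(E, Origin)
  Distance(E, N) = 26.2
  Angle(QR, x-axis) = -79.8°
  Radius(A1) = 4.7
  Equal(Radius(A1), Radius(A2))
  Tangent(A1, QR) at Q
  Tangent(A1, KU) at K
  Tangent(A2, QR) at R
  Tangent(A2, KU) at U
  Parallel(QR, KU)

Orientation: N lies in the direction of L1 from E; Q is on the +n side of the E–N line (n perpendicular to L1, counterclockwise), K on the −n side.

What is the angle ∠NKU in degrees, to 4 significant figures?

10.17°

Tangency of A1 to both parallel lines with radius 4.7 puts Q and K at E ± 4.7·n: Q = (4.626, 0.8323), K = (-4.626, -0.8323). Equal radii place R and U the same way about N: R = N + 4.7·n = (9.265, -24.95), U = N − 4.7·n = (0.01390, -26.62). Then cos ∠NKU = KN·KU / (|KN||KU|), giving 10.17°.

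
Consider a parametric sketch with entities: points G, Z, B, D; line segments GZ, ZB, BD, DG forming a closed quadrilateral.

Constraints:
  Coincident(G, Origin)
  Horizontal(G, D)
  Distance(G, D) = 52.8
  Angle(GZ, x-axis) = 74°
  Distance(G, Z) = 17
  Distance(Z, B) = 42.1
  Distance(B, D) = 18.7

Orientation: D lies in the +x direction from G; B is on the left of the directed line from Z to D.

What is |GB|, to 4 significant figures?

50.00

Checks: |ZB| = 42.10 ✓; |BD| = 18.70 ✓.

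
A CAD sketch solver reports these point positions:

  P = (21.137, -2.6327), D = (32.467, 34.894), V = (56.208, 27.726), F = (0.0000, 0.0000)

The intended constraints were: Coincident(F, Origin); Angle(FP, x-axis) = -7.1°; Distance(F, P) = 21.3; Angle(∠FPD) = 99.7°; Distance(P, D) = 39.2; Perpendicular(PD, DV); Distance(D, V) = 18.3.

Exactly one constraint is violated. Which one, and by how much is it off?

Distance(D, V) = 18.3 — off by 6.50.

F = (0.00, 0.00) ✓; FP at -7.100° ✓; |FP| = 21.30 ✓; ∠FPD = 99.70° ✓; |PD| = 39.20 ✓; ∠(PD, DV) = 90.00° ✓; |DV| = 24.80 ✗.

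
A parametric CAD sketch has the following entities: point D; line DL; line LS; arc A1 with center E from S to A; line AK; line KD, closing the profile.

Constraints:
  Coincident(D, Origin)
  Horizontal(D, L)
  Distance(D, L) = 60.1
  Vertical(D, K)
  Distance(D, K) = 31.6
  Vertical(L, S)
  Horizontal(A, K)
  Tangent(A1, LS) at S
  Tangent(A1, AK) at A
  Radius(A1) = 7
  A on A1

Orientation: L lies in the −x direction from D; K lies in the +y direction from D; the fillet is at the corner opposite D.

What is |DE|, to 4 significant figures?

58.52

D is at the origin; DL is horizontal with |DL| = 60.1 and L on the −x side, so L = (-60.10, 0.000). D and K share the same x with |DK| = 31.6 and K on the +y side, so K = (0.000, 31.60). The virtual corner opposite D is at (-60.10, 31.60). Tangency of A1 to LS means the radius ES is perpendicular to LS and since A1 is tangent to AK there, EA ⟂ AK, with radius 7.0, so the center E sits 7.0 in from both sides at E = (-53.10, 24.60). Then |DE| = |E − D| = 58.52.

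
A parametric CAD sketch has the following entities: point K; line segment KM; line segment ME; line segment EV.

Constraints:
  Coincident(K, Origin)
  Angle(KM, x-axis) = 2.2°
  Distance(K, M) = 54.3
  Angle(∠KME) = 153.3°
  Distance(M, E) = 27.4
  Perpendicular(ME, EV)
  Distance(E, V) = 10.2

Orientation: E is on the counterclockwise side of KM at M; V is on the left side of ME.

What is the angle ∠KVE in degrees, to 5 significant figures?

100.59°

K is at the origin; KM runs at 2.2° with length 54.3, so M = 54.3·(cos 2.2°, sin 2.2°) = (54.260, 2.0845). ∠KME = 153.3°, so ME runs at 2.2° + (180° − 153.3°) = 28.900° from the x-axis; with |ME| = 27.4, E = M + 27.4·(cos 28.900°, sin 28.900°) = (78.248, 15.326). The perpendicularity gives EV at right angles to ME; with |EV| = 10.2 on the left of ME, V = E + 10.2·(-0.48328, 0.87546) = (73.318, 24.256). Then cos ∠KVE = VK·VE / (|VK||VE|), giving 100.59°.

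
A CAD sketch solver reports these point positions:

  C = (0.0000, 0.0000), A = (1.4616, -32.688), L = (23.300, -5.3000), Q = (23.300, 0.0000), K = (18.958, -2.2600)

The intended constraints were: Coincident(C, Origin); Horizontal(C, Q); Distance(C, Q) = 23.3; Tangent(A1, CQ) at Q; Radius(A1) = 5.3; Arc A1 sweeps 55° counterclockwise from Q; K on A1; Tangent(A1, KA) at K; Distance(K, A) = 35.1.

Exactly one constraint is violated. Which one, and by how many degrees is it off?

Tangent(A1, KA) at K — off by 5.10°.

C = (0.00, 0.00) ✓; C.y = 0.00, Q.y = 0.00 ✓; |CQ| = 23.30 ✓; ∠(LQ, QC) = 90.00° ✓; |LQ| = 5.300 ✓; bearing(L→K) − bearing(L→Q) = 55.00° ✓; |LK| = 5.300 ✓; ∠(LK, KA) = 84.90° ✗; |KA| = 35.10 ✓.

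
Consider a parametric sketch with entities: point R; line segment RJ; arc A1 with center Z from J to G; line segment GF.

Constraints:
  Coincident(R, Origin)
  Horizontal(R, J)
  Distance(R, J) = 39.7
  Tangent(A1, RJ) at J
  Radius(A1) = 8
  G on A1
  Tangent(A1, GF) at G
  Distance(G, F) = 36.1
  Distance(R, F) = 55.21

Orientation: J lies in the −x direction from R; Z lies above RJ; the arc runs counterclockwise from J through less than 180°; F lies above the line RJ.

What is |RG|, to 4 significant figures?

32.76

Checks: |ZG| = 8.000 ✓; ∠(ZG, GF) = 90.00° ✓; |GF| = 36.10 ✓; |RF| = 55.21 ✓.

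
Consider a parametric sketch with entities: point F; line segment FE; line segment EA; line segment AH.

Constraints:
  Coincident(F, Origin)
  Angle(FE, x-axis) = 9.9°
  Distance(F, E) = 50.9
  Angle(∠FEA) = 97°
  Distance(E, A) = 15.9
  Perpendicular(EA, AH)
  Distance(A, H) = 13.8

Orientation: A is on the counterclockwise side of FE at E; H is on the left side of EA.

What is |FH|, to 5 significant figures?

42.860

F is at the origin; FE runs at 9.9° with length 50.9, so E = 50.9·(cos 9.9°, sin 9.9°) = (50.142, 8.7512). ∠FEA = 97.0°, so EA runs at 9.9° + (180° − 97.0°) = 92.900° from the x-axis; with |EA| = 15.9, A = E + 15.9·(cos 92.900°, sin 92.900°) = (49.338, 24.631). The perpendicularity gives AH at right angles to EA; with |AH| = 13.8 on the left of EA, H = A + 13.8·(-0.99872, -0.050593) = (35.555, 23.933). Then |FH| = |H − F| = 42.860.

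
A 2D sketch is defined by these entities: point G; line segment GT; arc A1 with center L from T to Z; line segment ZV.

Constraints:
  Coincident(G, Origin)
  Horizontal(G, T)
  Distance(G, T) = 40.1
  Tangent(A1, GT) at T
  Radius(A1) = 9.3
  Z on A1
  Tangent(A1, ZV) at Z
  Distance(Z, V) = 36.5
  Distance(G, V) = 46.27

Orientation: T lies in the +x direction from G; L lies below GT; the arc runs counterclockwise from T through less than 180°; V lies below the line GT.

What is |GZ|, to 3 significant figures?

31.9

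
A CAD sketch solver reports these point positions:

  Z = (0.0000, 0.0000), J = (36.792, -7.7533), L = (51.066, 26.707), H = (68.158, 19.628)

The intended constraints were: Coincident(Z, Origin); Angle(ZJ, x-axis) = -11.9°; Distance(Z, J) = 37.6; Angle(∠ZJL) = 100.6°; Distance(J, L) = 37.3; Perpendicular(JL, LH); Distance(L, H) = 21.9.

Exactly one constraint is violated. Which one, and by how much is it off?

Distance(L, H) = 21.9 — off by 3.40.

Z = (0.00, 0.00) ✓; ZJ at -11.90° ✓; |ZJ| = 37.60 ✓; ∠ZJL = 100.6° ✓; |JL| = 37.30 ✓; ∠(JL, LH) = 90.00° ✓; |LH| = 18.50 ✗.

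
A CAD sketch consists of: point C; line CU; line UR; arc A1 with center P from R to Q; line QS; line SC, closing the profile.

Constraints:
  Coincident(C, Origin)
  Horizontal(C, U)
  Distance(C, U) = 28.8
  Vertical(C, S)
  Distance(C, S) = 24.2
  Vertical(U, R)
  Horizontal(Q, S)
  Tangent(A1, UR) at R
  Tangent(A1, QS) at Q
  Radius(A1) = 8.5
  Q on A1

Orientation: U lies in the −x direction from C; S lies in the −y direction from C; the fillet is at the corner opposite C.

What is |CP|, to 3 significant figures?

25.7

C is at the origin; C and U share the same y with |CU| = 28.8 and U on the −x side, so U = (-28.8, 0.00). CS is vertical with |CS| = 24.2 and S on the −y side, so S = (0.00, -24.2). The virtual corner opposite C is at (-28.8, -24.2). A1 meets UR tangentially, so PR is at right angles to UR and since A1 is tangent to QS there, PQ ⟂ QS, with radius 8.5, so the center P sits 8.5 in from both sides at P = (-20.3, -15.7). Then |CP| = |P − C| = 25.7.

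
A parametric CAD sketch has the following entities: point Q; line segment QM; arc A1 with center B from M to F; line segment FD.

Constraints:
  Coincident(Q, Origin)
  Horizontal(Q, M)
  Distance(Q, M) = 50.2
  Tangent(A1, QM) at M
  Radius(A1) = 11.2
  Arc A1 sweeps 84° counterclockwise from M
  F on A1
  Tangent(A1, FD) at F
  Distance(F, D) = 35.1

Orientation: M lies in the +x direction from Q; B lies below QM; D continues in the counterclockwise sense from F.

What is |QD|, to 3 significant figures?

57.2

Q is at the origin; Q and M share the same y with |QM| = 50.2 and M on the +x side, so M = (50.2, 0.00). A1 meets QM tangentially, so BM is at right angles to QM, so B = M + (0, -11.2) = (50.2, -11.2). On A1, M sits at bearing 90° from B; an 84° counterclockwise sweep puts F at bearing 174°, so F = B + 11.2·(cos 174°, sin 174°) = (39.1, -10.0). A1 meets FD tangentially, so BF is at right angles to FD, so FD runs along (−sin 174°, cos 174°); with |FD| = 35.1, D = (35.4, -44.9). Then |QD| = |D − Q| = 57.2.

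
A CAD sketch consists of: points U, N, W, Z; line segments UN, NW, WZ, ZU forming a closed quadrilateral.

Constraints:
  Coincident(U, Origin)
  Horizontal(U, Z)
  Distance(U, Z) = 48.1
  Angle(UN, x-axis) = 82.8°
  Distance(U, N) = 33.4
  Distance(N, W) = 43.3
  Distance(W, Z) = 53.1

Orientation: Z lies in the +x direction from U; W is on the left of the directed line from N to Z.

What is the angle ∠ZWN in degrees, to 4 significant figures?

68.73°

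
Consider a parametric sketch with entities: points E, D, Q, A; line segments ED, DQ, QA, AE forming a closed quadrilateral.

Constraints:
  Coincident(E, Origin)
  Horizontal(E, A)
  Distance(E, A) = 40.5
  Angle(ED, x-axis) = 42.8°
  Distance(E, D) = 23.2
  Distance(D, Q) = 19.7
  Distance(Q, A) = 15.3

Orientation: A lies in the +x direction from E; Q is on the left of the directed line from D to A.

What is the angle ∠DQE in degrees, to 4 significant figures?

24.73°

Checks: |DQ| = 19.70 ✓; |QA| = 15.30 ✓.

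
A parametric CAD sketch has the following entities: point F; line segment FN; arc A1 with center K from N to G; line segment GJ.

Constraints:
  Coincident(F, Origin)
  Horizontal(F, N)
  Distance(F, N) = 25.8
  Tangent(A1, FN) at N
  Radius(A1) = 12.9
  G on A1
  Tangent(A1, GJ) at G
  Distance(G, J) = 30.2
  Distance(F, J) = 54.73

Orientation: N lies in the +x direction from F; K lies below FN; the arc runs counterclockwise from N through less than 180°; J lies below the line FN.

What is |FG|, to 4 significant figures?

24.59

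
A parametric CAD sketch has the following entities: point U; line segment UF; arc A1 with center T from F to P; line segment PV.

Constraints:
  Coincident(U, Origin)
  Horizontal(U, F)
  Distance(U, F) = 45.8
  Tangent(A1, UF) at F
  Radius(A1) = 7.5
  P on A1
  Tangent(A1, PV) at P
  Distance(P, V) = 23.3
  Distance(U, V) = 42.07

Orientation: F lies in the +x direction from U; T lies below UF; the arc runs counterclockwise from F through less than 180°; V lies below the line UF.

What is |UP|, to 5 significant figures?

38.993

U is at the origin; UF is horizontal with |UF| = 45.8 and F on the +x side, so F = (45.800, 0.0000). The tangent condition forces TF to be normal to UF, so T = F + (0, -7.5) = (45.800, -7.5000). Since TP ⟂ PV (tangency), |TV| = √(7.5² + 23.3²) = 24.477 regardless of where P sits on A1. So V lies on both circle(U, 42.07) and circle(T, 24.477); the below-UF intersection is V = (31.781, -27.565). P is the foot of the tangent from V: P = (38.631, -5.2950).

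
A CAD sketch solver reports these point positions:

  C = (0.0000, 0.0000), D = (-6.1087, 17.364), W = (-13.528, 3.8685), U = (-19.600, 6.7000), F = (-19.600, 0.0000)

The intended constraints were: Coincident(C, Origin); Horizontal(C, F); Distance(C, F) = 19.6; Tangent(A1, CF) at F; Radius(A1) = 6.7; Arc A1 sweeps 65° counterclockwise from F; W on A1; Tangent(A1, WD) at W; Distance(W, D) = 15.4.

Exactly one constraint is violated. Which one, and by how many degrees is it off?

Tangent(A1, WD) at W — off by 3.80°.

C = (0.00, 0.00) ✓; C.y = 0.00, F.y = 0.00 ✓; |CF| = 19.60 ✓; ∠(UF, FC) = 90.00° ✓; |UF| = 6.700 ✓; bearing(U→W) − bearing(U→F) = 65.00° ✓; |UW| = 6.700 ✓; ∠(UW, WD) = 93.80° ✗; |WD| = 15.40 ✓.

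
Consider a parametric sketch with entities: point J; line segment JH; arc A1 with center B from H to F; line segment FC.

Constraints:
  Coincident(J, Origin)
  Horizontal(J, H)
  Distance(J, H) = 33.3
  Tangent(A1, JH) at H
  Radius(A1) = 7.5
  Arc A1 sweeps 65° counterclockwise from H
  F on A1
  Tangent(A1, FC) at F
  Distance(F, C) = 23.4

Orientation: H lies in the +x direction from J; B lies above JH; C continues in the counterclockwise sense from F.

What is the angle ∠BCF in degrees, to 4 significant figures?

17.77°

On A1, H sits at bearing -90° from B; a 65° counterclockwise sweep puts F at bearing -25°, so F = B + 7.5·(cos -25°, sin -25°) = (40.10, 4.330). Since A1 is tangent to FC there, BF ⟂ FC, so FC runs along (−sin -25°, cos -25°); with |FC| = 23.4, C = (49.99, 25.54). Then cos ∠BCF = CB·CF / (|CB||CF|), giving 17.77°.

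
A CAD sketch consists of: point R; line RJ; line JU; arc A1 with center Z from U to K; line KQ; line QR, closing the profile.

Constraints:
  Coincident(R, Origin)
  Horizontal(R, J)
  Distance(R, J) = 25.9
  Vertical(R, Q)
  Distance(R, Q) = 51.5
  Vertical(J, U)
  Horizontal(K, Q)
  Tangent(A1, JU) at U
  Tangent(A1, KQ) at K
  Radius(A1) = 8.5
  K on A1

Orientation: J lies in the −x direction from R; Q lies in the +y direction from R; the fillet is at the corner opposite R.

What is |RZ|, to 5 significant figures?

46.387

R is at the origin; R and J share the same y with |RJ| = 25.9 and J on the −x side, so J = (-25.900, 0.0000). RQ is vertical with |RQ| = 51.5 and Q on the +y side, so Q = (0.0000, 51.500). The virtual corner opposite R is at (-25.900, 51.500). The tangent condition forces ZU to be normal to JU and A1 meets KQ tangentially, so ZK is at right angles to KQ, with radius 8.5, so the center Z sits 8.5 in from both sides at Z = (-17.400, 43.000). Then |RZ| = |Z − R| = 46.387.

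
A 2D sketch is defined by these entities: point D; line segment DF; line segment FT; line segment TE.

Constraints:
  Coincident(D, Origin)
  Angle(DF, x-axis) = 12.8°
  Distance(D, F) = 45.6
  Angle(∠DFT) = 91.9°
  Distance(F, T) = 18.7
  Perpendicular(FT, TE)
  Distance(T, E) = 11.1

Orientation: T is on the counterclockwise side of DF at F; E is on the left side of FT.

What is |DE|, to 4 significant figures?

39.96

D is at the origin; DF runs at 12.8° with length 45.6, so F = 45.6·(cos 12.8°, sin 12.8°) = (44.47, 10.10). ∠DFT = 91.9°, so FT runs at 12.8° + (180° − 91.9°) = 100.9° from the x-axis; with |FT| = 18.7, T = F + 18.7·(cos 100.9°, sin 100.9°) = (40.93, 28.47). FT ⟂ TE; with |TE| = 11.1 on the left of FT, E = T + 11.1·(-0.9820, -0.1891) = (30.03, 26.37). Then |DE| = |E − D| = 39.96.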